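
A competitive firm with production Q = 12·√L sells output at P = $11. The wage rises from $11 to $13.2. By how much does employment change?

ΔL = -11

From P·MP_L = w with MP_L = 6·L^(-1/2), the labor demand is L(w) = (66/w)^(2).
At w = 11: L = 36. At w = 13.2: L = 25.
ΔL = 25 − 36 = -11.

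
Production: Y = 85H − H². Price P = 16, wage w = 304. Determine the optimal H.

H* = 33

The marginal product of H is MP_H = 85 − 2H.
A price-taking firm hires until the value of the marginal product equals the wage: P·MP_H = w, so 16·(85 − 2H) = 304.
Then 85 − 2H = 19, giving H = 33.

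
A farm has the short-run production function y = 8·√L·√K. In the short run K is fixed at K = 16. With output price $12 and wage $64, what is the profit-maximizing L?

With K = 16, MP_L = (1/2)·8·L^(-1/2)·16^(1/2) = 16·L^(-1/2).
Profit maximization for a price taker requires P·MP_L = w: 12·16·L^(-1/2) = 64.
So L^(-1/2) = 1/3, which gives L = 9.

L* = 9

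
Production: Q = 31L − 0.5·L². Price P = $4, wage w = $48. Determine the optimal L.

L* = 19

The marginal product of L is MP_L = 31 − L.
A price-taking firm hires until the value of the marginal product equals the wage: P·MP_L = w, so 4·(31 − L) = 48.
Then 31 − L = 12, giving L = 19.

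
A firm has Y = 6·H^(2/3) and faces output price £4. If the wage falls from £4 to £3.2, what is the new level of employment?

H* = 125

From P·MP_H = w with MP_H = 4·H^(-1/3), the labor demand is H(w) = (16/w)^(3).
At w = 4: H = 64. At w = 3.2: H = 125.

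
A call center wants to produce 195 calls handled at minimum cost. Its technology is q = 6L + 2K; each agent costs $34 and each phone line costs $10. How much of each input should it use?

The inputs are perfect substitutes, so the firm uses whichever has the lower cost per unit of output.
Cost per unit of output via L is w/6 = 17/3; via K it is r/2 = 5. K is cheaper.
Producing q = 195 with K alone: L = 0, K = 97.5.

L* = 0, K* = 97.5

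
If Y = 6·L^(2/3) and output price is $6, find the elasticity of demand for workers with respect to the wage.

ε = -3

MP_L = (2/3)·6·L^(-1/3), so P·MP_L = w gives 24·L^(-1/3) = w.
Solving, L(w) = (24/w)^(3). This is a constant-elasticity form: L ∝ w^(−3), so ε = −3.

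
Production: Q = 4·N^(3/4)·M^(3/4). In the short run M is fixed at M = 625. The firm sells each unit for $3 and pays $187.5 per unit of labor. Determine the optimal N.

With M = 625, MP_N = (3/4)·4·N^(-1/4)·625^(3/4) = 375·N^(-1/4).
Profit maximization for a price taker requires P·MP_N = w: 3·375·N^(-1/4) = 187.5.
So N^(-1/4) = 1/6, which gives N = 1296.

N* = 1296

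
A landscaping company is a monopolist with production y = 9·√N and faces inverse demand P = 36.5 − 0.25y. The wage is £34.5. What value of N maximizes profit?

N* = 9

Marginal revenue from the inverse demand is MR = 36.5 − 0.5y.
The marginal product is MP_N = 4.5·N^(-1/2).
A monopolist hires until marginal revenue product equals the wage: MR·MP_N = w.
At N, y = 9·√N. Substituting and solving: (36.5 − 4.5·√N)·4.5·N^(-1/2) = 34.5 gives N = 9.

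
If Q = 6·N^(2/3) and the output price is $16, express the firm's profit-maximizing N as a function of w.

N(w) = 262144/w³

MP_N = (2/3)·6·N^(-1/3) = 4·N^(-1/3).
Setting P·MP_N = w: 64·N^(-1/3) = w.
Solving for N: N^(-1/3) = w/64, so N = (64/w)^(3).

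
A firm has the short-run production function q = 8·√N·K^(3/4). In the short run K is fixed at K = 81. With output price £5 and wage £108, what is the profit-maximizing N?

With K = 81, MP_N = (1/2)·8·N^(-1/2)·81^(3/4) = 108·N^(-1/2).
Profit maximization for a price taker requires P·MP_N = w: 5·108·N^(-1/2) = 108.
So N^(-1/2) = 0.2, which gives N = 25.

N* = 25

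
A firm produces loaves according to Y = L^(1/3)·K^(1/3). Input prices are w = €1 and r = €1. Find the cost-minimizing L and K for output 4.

Cost minimization requires the marginal rate of technical substitution to equal the input-price ratio: MP_L/MP_K = w/r.
Here MP_L/MP_K = (1/3)·(K/L)/(1/3) = (K/L). Setting this equal to 1/1 = 1 gives K = L.
Substituting into Y = 4: L^(1/3)·(L)^(1/3) = 4.
Solving, L = 8 and K = 8.

L* = 8, K* = 8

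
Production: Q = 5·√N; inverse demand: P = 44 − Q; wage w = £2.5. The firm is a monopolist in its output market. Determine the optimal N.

N* = 16

Marginal revenue from the inverse demand is MR = 44 − 2Q.
The marginal product is MP_N = 2.5·N^(-1/2).
A monopolist hires until marginal revenue product equals the wage: MR·MP_N = w.
At N, Q = 5·√N. Substituting and solving: (44 − 10·√N)·2.5·N^(-1/2) = 2.5 gives N = 16.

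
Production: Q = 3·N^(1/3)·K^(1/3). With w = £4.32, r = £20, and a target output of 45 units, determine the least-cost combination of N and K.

Cost minimization requires the marginal rate of technical substitution to equal the input-price ratio: MP_N/MP_K = w/r.
Here MP_N/MP_K = (1/3)·(K/N)/(1/3) = (K/N). Setting this equal to 4.32/20 = 0.216 gives K = 0.216N.
Substituting into Q = 45: 3·N^(1/3)·(0.216N)^(1/3) = 45.
Solving, N = 125 and K = 27.

N* = 125, K* = 27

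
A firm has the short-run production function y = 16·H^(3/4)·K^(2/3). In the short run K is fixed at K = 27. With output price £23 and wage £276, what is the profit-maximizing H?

H* = 6561

With K = 27, MP_H = (3/4)·16·H^(-1/4)·27^(2/3) = 108·H^(-1/4).
Profit maximization for a price taker requires P·MP_H = w: 23·108·H^(-1/4) = 276.
So H^(-1/4) = 1/9, which gives H = 6561.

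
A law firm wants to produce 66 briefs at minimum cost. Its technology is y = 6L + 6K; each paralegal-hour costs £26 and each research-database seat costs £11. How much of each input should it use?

L* = 0, K* = 11

The inputs are perfect substitutes, so the firm uses whichever has the lower cost per unit of output.
Cost per unit of output via L is w/6 = 13/3; via K it is r/6 = 11/6. K is cheaper.
Producing y = 66 with K alone: L = 0, K = 11.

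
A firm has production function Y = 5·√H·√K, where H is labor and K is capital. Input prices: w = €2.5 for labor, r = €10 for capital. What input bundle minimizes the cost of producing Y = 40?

Cost minimization requires the marginal rate of technical substitution to equal the input-price ratio: MP_H/MP_K = w/r.
Here MP_H/MP_K = (1/2)·(K/H)/(1/2) = (K/H). Setting this equal to 2.5/10 = 0.25 gives K = 0.25H.
Substituting into Y = 40: 5·H^(1/2)·(0.25H)^(1/2) = 40.
Solving, H = 16 and K = 4.

H* = 16, K* = 4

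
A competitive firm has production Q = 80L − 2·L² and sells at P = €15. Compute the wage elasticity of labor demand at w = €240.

ε = -0.25

From P·MP_L = w with MP_L = 80 − 4L, labor demand is L(w) = (80 − w/15)/4.
dL/dw = −1/(60) = -1/60.
At w = 240, L = 16, so ε = (dL/dw)·(w/L) = (-1/60)·(240/16) = -0.25.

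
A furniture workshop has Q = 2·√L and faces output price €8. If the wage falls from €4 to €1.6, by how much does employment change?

From P·MP_L = w with MP_L = L^(-1/2), the labor demand is L(w) = (8/w)^(2).
At w = 4: L = 4. At w = 1.6: L = 25.
ΔL = 25 − 4 = 21.

ΔL = 21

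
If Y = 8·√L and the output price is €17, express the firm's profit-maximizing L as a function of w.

MP_L = (1/2)·8·L^(-1/2) = 4·L^(-1/2).
Setting P·MP_L = w: 68·L^(-1/2) = w.
Solving for L: L^(-1/2) = w/68, so L = (68/w)^(2).

L(w) = 4624/w²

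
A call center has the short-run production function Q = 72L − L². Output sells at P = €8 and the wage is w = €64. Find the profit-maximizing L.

L* = 32

The marginal product of L is MP_L = 72 − 2L.
A price-taking firm hires until the value of the marginal product equals the wage: P·MP_L = w, so 8·(72 − 2L) = 64.
Then 72 − 2L = 8, giving L = 32.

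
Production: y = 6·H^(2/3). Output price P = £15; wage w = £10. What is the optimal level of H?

MP_H = (2/3)·6·H^(-1/3) = 4·H^(-1/3).
Profit maximization for a price taker requires P·MP_H = w: 15·4·H^(-1/3) = 10.
So H^(-1/3) = 1/6, which gives H = 216.

H* = 216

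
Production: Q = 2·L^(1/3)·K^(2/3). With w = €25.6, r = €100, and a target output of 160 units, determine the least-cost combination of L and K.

L* = 125, K* = 64

Cost minimization requires the marginal rate of technical substitution to equal the input-price ratio: MP_L/MP_K = w/r.
Here MP_L/MP_K = (1/3)·(K/L)/(2/3) = 0.5·(K/L). Setting this equal to 25.6/100 = 0.256 gives K = 0.512L.
Substituting into Q = 160: 2·L^(1/3)·(0.512L)^(2/3) = 160.
Solving, L = 125 and K = 64.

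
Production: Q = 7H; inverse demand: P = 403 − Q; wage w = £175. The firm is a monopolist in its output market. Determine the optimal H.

H* = 27

Marginal revenue from the inverse demand is MR = 403 − 2Q.
The marginal product is MP_H = 7.
A monopolist hires until marginal revenue product equals the wage: MR·MP_H = w.
(403 − 14H)·7 = 175, so H = 27.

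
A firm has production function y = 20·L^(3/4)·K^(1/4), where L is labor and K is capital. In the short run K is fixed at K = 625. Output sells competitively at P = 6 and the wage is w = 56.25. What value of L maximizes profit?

L* = 4096

With K = 625, MP_L = (3/4)·20·L^(-1/4)·625^(1/4) = 75·L^(-1/4).
Profit maximization for a price taker requires P·MP_L = w: 6·75·L^(-1/4) = 56.25.
So L^(-1/4) = 0.125, which gives L = 4096.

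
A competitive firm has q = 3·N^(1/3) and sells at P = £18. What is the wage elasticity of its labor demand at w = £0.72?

MP_N = (1/3)·3·N^(-2/3), so P·MP_N = w gives 18·N^(-2/3) = w.
Solving, N(w) = (18/w)^(3/2). This is a constant-elasticity form: N ∝ w^(−3/2), so ε = −3/2.

ε = -1.5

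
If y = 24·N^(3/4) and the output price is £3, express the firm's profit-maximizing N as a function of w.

MP_N = (3/4)·24·N^(-1/4) = 18·N^(-1/4).
Setting P·MP_N = w: 54·N^(-1/4) = w.
Solving for N: N^(-1/4) = w/54, so N = (54/w)^(4).

N(w) = 8503056/w^(4)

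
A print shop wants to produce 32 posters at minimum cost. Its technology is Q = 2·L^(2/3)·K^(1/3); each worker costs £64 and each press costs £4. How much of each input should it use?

Cost minimization requires the marginal rate of technical substitution to equal the input-price ratio: MP_L/MP_K = w/r.
Here MP_L/MP_K = (2/3)·(K/L)/(1/3) = 2·(K/L). Setting this equal to 64/4 = 16 gives K = 8L.
Substituting into Q = 32: 2·L^(2/3)·(8L)^(1/3) = 32.
Solving, L = 8 and K = 64.

L* = 8, K* = 64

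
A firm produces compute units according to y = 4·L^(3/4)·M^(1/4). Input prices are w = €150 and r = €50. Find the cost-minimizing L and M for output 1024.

Cost minimization requires the marginal rate of technical substitution to equal the input-price ratio: MP_L/MP_M = w/r.
Here MP_L/MP_M = (3/4)·(M/L)/(1/4) = 3·(M/L). Setting this equal to 150/50 = 3 gives M = L.
Substituting into y = 1024: 4·L^(3/4)·(L)^(1/4) = 1024.
Solving, L = 256 and M = 256.

L* = 256, M* = 256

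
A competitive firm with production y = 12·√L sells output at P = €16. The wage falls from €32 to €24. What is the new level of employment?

From P·MP_L = w with MP_L = 6·L^(-1/2), the labor demand is L(w) = (96/w)^(2).
At w = 32: L = 9. At w = 24: L = 16.

L* = 16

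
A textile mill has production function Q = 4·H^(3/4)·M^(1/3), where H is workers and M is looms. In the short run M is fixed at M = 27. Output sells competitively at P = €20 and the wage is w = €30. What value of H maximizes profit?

With M = 27, MP_H = (3/4)·4·H^(-1/4)·27^(1/3) = 9·H^(-1/4).
Profit maximization for a price taker requires P·MP_H = w: 20·9·H^(-1/4) = 30.
So H^(-1/4) = 1/6, which gives H = 1296.

H* = 1296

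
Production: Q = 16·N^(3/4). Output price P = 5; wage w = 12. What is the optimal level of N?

N* = 625

MP_N = (3/4)·16·N^(-1/4) = 12·N^(-1/4).
Profit maximization for a price taker requires P·MP_N = w: 5·12·N^(-1/4) = 12.
So N^(-1/4) = 0.2, which gives N = 625.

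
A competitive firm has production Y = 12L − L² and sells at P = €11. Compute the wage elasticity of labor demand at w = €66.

ε = -1

From P·MP_L = w with MP_L = 12 − 2L, labor demand is L(w) = (12 − w/11)/2.
dL/dw = −1/(22) = -1/22.
At w = 66, L = 3, so ε = (dL/dw)·(w/L) = (-1/22)·(66/3) = -1.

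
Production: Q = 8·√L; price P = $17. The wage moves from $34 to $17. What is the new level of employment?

L* = 16

From P·MP_L = w with MP_L = 4·L^(-1/2), the labor demand is L(w) = (68/w)^(2).
At w = 34: L = 4. At w = 17: L = 16.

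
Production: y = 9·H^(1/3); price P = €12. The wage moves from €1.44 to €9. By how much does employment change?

From P·MP_H = w with MP_H = 3·H^(-2/3), the labor demand is H(w) = (36/w)^(3/2).
At w = 1.44: H = 125. At w = 9: H = 8.
ΔH = 8 − 125 = -117.

ΔH = -117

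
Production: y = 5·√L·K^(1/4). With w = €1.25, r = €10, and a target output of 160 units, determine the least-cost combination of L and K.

L* = 256, K* = 16

Cost minimization requires the marginal rate of technical substitution to equal the input-price ratio: MP_L/MP_K = w/r.
Here MP_L/MP_K = (1/2)·(K/L)/(1/4) = 2·(K/L). Setting this equal to 1.25/10 = 0.125 gives K = 0.0625L.
Substituting into y = 160: 5·L^(1/2)·(0.0625L)^(1/4) = 160.
Solving, L = 256 and K = 16.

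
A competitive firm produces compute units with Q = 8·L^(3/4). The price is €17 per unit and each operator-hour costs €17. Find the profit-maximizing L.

MP_L = (3/4)·8·L^(-1/4) = 6·L^(-1/4).
Profit maximization for a price taker requires P·MP_L = w: 17·6·L^(-1/4) = 17.
So L^(-1/4) = 1/6, which gives L = 1296.

L* = 1296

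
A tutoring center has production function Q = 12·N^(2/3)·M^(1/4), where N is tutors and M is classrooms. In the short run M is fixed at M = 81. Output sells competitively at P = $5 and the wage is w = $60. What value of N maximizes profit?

With M = 81, MP_N = (2/3)·12·N^(-1/3)·81^(1/4) = 24·N^(-1/3).
Profit maximization for a price taker requires P·MP_N = w: 5·24·N^(-1/3) = 60.
So N^(-1/3) = 0.5, which gives N = 8.

N* = 8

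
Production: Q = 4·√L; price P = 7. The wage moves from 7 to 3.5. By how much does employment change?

From P·MP_L = w with MP_L = 2·L^(-1/2), the labor demand is L(w) = (14/w)^(2).
At w = 7: L = 4. At w = 3.5: L = 16.
ΔL = 16 − 4 = 12.

ΔL = 12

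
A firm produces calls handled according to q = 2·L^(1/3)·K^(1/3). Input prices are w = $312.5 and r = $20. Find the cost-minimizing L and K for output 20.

L* = 8, K* = 125

Cost minimization requires the marginal rate of technical substitution to equal the input-price ratio: MP_L/MP_K = w/r.
Here MP_L/MP_K = (1/3)·(K/L)/(1/3) = (K/L). Setting this equal to 312.5/20 = 15.625 gives K = 15.625L.
Substituting into q = 20: 2·L^(1/3)·(15.625L)^(1/3) = 20.
Solving, L = 8 and K = 125.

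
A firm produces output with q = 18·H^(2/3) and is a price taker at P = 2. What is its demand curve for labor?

MP_H = (2/3)·18·H^(-1/3) = 12·H^(-1/3).
Setting P·MP_H = w: 24·H^(-1/3) = w.
Solving for H: H^(-1/3) = w/24, so H = (24/w)^(3).

H(w) = 13824/w³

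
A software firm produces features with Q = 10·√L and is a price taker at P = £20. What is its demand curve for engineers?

L(w) = 10000/w²

MP_L = (1/2)·10·L^(-1/2) = 5·L^(-1/2).
Setting P·MP_L = w: 100·L^(-1/2) = w.
Solving for L: L^(-1/2) = w/100, so L = (100/w)^(2).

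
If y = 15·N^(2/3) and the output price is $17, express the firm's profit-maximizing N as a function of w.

MP_N = (2/3)·15·N^(-1/3) = 10·N^(-1/3).
Setting P·MP_N = w: 170·N^(-1/3) = w.
Solving for N: N^(-1/3) = w/170, so N = (170/w)^(3).

N(w) = 4913000/w³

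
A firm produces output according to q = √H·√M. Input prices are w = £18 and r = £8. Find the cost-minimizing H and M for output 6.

Cost minimization requires the marginal rate of technical substitution to equal the input-price ratio: MP_H/MP_M = w/r.
Here MP_H/MP_M = (1/2)·(M/H)/(1/2) = (M/H). Setting this equal to 18/8 = 2.25 gives M = 2.25H.
Substituting into q = 6: H^(1/2)·(2.25H)^(1/2) = 6.
Solving, H = 4 and M = 9.

H* = 4, M* = 9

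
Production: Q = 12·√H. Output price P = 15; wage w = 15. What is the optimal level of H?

H* = 36

MP_H = (1/2)·12·H^(-1/2) = 6·H^(-1/2).
Profit maximization for a price taker requires P·MP_H = w: 15·6·H^(-1/2) = 15.
So H^(-1/2) = 1/6, which gives H = 36.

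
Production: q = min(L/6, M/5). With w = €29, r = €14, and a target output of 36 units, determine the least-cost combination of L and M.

L* = 216, M* = 180

With a fixed-proportions technology, the cost-minimizing bundle uses no slack in either input: L/6 = M/5 = q.
So L = 6·36 = 216 and M = 5·36 = 180.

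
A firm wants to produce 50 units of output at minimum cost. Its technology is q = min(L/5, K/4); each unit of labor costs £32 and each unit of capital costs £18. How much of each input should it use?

L* = 250, K* = 200

With a fixed-proportions technology, the cost-minimizing bundle uses no slack in either input: L/5 = K/4 = q.
So L = 5·50 = 250 and K = 4·50 = 200.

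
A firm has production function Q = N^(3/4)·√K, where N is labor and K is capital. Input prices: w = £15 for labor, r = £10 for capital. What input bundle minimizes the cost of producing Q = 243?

N* = 81, K* = 81

Cost minimization requires the marginal rate of technical substitution to equal the input-price ratio: MP_N/MP_K = w/r.
Here MP_N/MP_K = (3/4)·(K/N)/(1/2) = 1.5·(K/N). Setting this equal to 15/10 = 1.5 gives K = N.
Substituting into Q = 243: N^(3/4)·(N)^(1/2) = 243.
Solving, N = 81 and K = 81.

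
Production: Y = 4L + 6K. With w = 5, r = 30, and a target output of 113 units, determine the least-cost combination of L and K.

The inputs are perfect substitutes, so the firm uses whichever has the lower cost per unit of output.
Cost per unit of output via L is w/4 = 1.25; via K it is r/6 = 5. L is cheaper.
Producing Y = 113 with L alone: L = 28.25, K = 0.

L* = 28.25, K* = 0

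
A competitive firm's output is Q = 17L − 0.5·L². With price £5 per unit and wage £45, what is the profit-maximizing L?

L* = 8

The marginal product of L is MP_L = 17 − L.
A price-taking firm hires until the value of the marginal product equals the wage: P·MP_L = w, so 5·(17 − L) = 45.
Then 17 − L = 9, giving L = 8.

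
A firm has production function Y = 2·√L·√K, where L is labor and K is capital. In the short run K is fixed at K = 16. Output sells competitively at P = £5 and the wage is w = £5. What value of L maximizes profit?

L* = 16

With K = 16, MP_L = (1/2)·2·L^(-1/2)·16^(1/2) = 4·L^(-1/2).
Profit maximization for a price taker requires P·MP_L = w: 5·4·L^(-1/2) = 5.
So L^(-1/2) = 0.25, which gives L = 16.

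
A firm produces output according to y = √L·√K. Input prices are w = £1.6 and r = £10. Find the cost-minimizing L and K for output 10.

L* = 25, K* = 4

Cost minimization requires the marginal rate of technical substitution to equal the input-price ratio: MP_L/MP_K = w/r.
Here MP_L/MP_K = (1/2)·(K/L)/(1/2) = (K/L). Setting this equal to 1.6/10 = 0.16 gives K = 0.16L.
Substituting into y = 10: L^(1/2)·(0.16L)^(1/2) = 10.
Solving, L = 25 and K = 4.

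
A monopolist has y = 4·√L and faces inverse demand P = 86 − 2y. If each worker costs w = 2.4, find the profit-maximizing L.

L* = 25

Marginal revenue from the inverse demand is MR = 86 − 4y.
The marginal product is MP_L = 2·L^(-1/2).
A monopolist hires until marginal revenue product equals the wage: MR·MP_L = w.
At L, y = 4·√L. Substituting and solving: (86 − 16·√L)·2·L^(-1/2) = 2.4 gives L = 25.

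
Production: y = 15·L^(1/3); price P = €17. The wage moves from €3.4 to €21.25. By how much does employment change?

ΔL = -117

From P·MP_L = w with MP_L = 5·L^(-2/3), the labor demand is L(w) = (85/w)^(3/2).
At w = 3.4: L = 125. At w = 21.25: L = 8.
ΔL = 8 − 125 = -117.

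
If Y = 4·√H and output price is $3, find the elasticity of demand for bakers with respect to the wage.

ε = -2

MP_H = (1/2)·4·H^(-1/2), so P·MP_H = w gives 6·H^(-1/2) = w.
Solving, H(w) = (6/w)^(2). This is a constant-elasticity form: H ∝ w^(−2), so ε = −2.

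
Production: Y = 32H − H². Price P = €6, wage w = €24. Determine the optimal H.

The marginal product of H is MP_H = 32 − 2H.
A price-taking firm hires until the value of the marginal product equals the wage: P·MP_H = w, so 6·(32 − 2H) = 24.
Then 32 − 2H = 4, giving H = 14.

H* = 14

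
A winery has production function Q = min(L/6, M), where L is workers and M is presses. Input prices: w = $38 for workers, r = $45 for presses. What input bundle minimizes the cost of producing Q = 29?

L* = 174, M* = 29

With a fixed-proportions technology, the cost-minimizing bundle uses no slack in either input: L/6 = M = Q.
So L = 6·29 = 174 and M = 29.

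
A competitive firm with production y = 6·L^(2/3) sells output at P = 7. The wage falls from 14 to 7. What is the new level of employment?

From P·MP_L = w with MP_L = 4·L^(-1/3), the labor demand is L(w) = (28/w)^(3).
At w = 14: L = 8. At w = 7: L = 64.

L* = 64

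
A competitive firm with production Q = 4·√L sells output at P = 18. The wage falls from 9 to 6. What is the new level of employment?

L* = 36

From P·MP_L = w with MP_L = 2·L^(-1/2), the labor demand is L(w) = (36/w)^(2).
At w = 9: L = 16. At w = 6: L = 36.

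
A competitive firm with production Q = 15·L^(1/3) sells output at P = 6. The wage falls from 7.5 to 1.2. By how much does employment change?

ΔL = 117

From P·MP_L = w with MP_L = 5·L^(-2/3), the labor demand is L(w) = (30/w)^(3/2).
At w = 7.5: L = 8. At w = 1.2: L = 125.
ΔL = 125 − 8 = 117.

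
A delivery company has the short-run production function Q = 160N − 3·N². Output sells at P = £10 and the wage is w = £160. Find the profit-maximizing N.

The marginal product of N is MP_N = 160 − 6N.
A price-taking firm hires until the value of the marginal product equals the wage: P·MP_N = w, so 10·(160 − 6N) = 160.
Then 160 − 6N = 16, giving N = 24.

N* = 24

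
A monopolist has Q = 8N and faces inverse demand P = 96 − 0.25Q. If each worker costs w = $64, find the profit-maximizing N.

Marginal revenue from the inverse demand is MR = 96 − 0.5Q.
The marginal product is MP_N = 8.
A monopolist hires until marginal revenue product equals the wage: MR·MP_N = w.
(96 − 4N)·8 = 64, so N = 22.

N* = 22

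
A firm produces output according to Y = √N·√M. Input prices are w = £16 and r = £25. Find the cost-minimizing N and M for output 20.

Cost minimization requires the marginal rate of technical substitution to equal the input-price ratio: MP_N/MP_M = w/r.
Here MP_N/MP_M = (1/2)·(M/N)/(1/2) = (M/N). Setting this equal to 16/25 = 0.64 gives M = 0.64N.
Substituting into Y = 20: N^(1/2)·(0.64N)^(1/2) = 20.
Solving, N = 25 and M = 16.

N* = 25, M* = 16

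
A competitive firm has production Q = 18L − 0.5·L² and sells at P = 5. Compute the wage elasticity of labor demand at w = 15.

From P·MP_L = w with MP_L = 18 − L, labor demand is L(w) = 18 − w/5.
dL/dw = −1/(5) = -0.2.
At w = 15, L = 15, so ε = (dL/dw)·(w/L) = (-0.2)·(15/15) = -0.2.

ε = -0.2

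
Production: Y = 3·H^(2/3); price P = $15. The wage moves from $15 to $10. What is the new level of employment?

From P·MP_H = w with MP_H = 2·H^(-1/3), the labor demand is H(w) = (30/w)^(3).
At w = 15: H = 8. At w = 10: H = 27.

H* = 27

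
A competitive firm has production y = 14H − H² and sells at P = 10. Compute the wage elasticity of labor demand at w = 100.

From P·MP_H = w with MP_H = 14 − 2H, labor demand is H(w) = (14 − w/10)/2.
dH/dw = −1/(20) = -0.05.
At w = 100, H = 2, so ε = (dH/dw)·(w/H) = (-0.05)·(100/2) = -2.5.

ε = -2.5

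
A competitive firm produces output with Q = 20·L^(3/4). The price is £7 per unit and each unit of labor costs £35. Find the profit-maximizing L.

MP_L = (3/4)·20·L^(-1/4) = 15·L^(-1/4).
Profit maximization for a price taker requires P·MP_L = w: 7·15·L^(-1/4) = 35.
So L^(-1/4) = 1/3, which gives L = 81.

L* = 81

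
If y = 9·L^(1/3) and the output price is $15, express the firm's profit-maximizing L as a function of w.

MP_L = (1/3)·9·L^(-2/3) = 3·L^(-2/3).
Setting P·MP_L = w: 45·L^(-2/3) = w.
Solving for L: L^(-2/3) = w/45, so L = (45/w)^(3/2).

L(w) = (45/w)^(3/2)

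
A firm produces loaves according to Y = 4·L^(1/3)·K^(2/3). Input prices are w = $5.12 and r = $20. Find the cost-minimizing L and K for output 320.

Cost minimization requires the marginal rate of technical substitution to equal the input-price ratio: MP_L/MP_K = w/r.
Here MP_L/MP_K = (1/3)·(K/L)/(2/3) = 0.5·(K/L). Setting this equal to 5.12/20 = 0.256 gives K = 0.512L.
Substituting into Y = 320: 4·L^(1/3)·(0.512L)^(2/3) = 320.
Solving, L = 125 and K = 64.

L* = 125, K* = 64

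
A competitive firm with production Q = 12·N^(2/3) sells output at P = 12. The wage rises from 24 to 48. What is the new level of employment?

N* = 8

From P·MP_N = w with MP_N = 8·N^(-1/3), the labor demand is N(w) = (96/w)^(3).
At w = 24: N = 64. At w = 48: N = 8.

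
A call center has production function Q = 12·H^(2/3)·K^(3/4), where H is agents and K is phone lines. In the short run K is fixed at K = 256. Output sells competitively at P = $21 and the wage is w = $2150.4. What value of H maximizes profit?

With K = 256, MP_H = (2/3)·12·H^(-1/3)·256^(3/4) = 512·H^(-1/3).
Profit maximization for a price taker requires P·MP_H = w: 21·512·H^(-1/3) = 2150.4.
So H^(-1/3) = 0.2, which gives H = 125.

H* = 125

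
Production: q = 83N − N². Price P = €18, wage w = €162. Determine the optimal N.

The marginal product of N is MP_N = 83 − 2N.
A price-taking firm hires until the value of the marginal product equals the wage: P·MP_N = w, so 18·(83 − 2N) = 162.
Then 83 − 2N = 9, giving N = 37.

N* = 37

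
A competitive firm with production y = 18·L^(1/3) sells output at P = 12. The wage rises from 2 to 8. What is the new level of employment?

From P·MP_L = w with MP_L = 6·L^(-2/3), the labor demand is L(w) = (72/w)^(3/2).
At w = 2: L = 216. At w = 8: L = 27.

L* = 27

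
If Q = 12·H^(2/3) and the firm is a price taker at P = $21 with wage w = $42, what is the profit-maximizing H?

MP_H = (2/3)·12·H^(-1/3) = 8·H^(-1/3).
Profit maximization for a price taker requires P·MP_H = w: 21·8·H^(-1/3) = 42.
So H^(-1/3) = 0.25, which gives H = 64.

H* = 64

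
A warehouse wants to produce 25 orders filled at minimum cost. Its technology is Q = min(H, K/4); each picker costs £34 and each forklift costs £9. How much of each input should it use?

With a fixed-proportions technology, the cost-minimizing bundle uses no slack in either input: H = K/4 = Q.
So H = 25 and K = 4·25 = 100.

H* = 25, K* = 100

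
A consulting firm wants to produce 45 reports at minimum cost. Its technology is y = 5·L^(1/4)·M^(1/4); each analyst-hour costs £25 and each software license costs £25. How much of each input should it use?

L* = 81, M* = 81

Cost minimization requires the marginal rate of technical substitution to equal the input-price ratio: MP_L/MP_M = w/r.
Here MP_L/MP_M = (1/4)·(M/L)/(1/4) = (M/L). Setting this equal to 25/25 = 1 gives M = L.
Substituting into y = 45: 5·L^(1/4)·(L)^(1/4) = 45.
Solving, L = 81 and M = 81.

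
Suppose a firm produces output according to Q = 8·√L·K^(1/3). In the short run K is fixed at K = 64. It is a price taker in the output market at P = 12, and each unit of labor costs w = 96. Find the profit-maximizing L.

L* = 4

With K = 64, MP_L = (1/2)·8·L^(-1/2)·64^(1/3) = 16·L^(-1/2).
Profit maximization for a price taker requires P·MP_L = w: 12·16·L^(-1/2) = 96.
So L^(-1/2) = 0.5, which gives L = 4.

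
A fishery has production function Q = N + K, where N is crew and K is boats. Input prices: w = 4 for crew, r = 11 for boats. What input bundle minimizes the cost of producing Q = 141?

N* = 141, K* = 0

The inputs are perfect substitutes, so the firm uses whichever has the lower cost per unit of output.
Cost per unit of output via N is 4; via K it is 11. N is cheaper.
Producing Q = 141 with N alone: N = 141, K = 0.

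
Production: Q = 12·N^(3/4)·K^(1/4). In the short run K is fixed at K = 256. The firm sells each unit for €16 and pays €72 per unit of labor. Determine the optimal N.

With K = 256, MP_N = (3/4)·12·N^(-1/4)·256^(1/4) = 36·N^(-1/4).
Profit maximization for a price taker requires P·MP_N = w: 16·36·N^(-1/4) = 72.
So N^(-1/4) = 0.125, which gives N = 4096.

N* = 4096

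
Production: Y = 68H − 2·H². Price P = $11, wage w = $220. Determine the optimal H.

H* = 12

The marginal product of H is MP_H = 68 − 4H.
A price-taking firm hires until the value of the marginal product equals the wage: P·MP_H = w, so 11·(68 − 4H) = 220.
Then 68 − 4H = 20, giving H = 12.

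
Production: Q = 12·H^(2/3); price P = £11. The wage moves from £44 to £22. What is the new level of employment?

From P·MP_H = w with MP_H = 8·H^(-1/3), the labor demand is H(w) = (88/w)^(3).
At w = 44: H = 8. At w = 22: H = 64.

H* = 64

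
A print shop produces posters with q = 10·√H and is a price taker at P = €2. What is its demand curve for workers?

H(w) = 100/w²

MP_H = (1/2)·10·H^(-1/2) = 5·H^(-1/2).
Setting P·MP_H = w: 10·H^(-1/2) = w.
Solving for H: H^(-1/2) = w/10, so H = (10/w)^(2).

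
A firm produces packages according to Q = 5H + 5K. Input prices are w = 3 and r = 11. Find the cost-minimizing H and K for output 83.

The inputs are perfect substitutes, so the firm uses whichever has the lower cost per unit of output.
Cost per unit of output via H is w/5 = 0.6; via K it is r/5 = 2.2. H is cheaper.
Producing Q = 83 with H alone: H = 16.6, K = 0.

H* = 16.6, K* = 0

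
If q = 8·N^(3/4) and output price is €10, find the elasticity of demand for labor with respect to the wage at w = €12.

ε = -4

MP_N = (3/4)·8·N^(-1/4), so P·MP_N = w gives 60·N^(-1/4) = w.
Solving, N(w) = (60/w)^(4). This is a constant-elasticity form: N ∝ w^(−4), so ε = −4.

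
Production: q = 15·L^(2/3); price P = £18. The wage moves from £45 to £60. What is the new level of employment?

L* = 27

From P·MP_L = w with MP_L = 10·L^(-1/3), the labor demand is L(w) = (180/w)^(3).
At w = 45: L = 64. At w = 60: L = 27.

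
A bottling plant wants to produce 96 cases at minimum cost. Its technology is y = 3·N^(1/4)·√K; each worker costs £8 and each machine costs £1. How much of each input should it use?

Cost minimization requires the marginal rate of technical substitution to equal the input-price ratio: MP_N/MP_K = w/r.
Here MP_N/MP_K = (1/4)·(K/N)/(1/2) = 0.5·(K/N). Setting this equal to 8/1 = 8 gives K = 16N.
Substituting into y = 96: 3·N^(1/4)·(16N)^(1/2) = 96.
Solving, N = 16 and K = 256.

N* = 16, K* = 256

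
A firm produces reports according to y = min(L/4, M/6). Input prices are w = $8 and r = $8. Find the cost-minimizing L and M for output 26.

With a fixed-proportions technology, the cost-minimizing bundle uses no slack in either input: L/4 = M/6 = y.
So L = 4·26 = 104 and M = 6·26 = 156.

L* = 104, M* = 156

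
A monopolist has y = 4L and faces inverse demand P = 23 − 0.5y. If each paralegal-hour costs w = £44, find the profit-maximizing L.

Marginal revenue from the inverse demand is MR = 23 − y.
The marginal product is MP_L = 4.
A monopolist hires until marginal revenue product equals the wage: MR·MP_L = w.
(23 − 4L)·4 = 44, so L = 3.

L* = 3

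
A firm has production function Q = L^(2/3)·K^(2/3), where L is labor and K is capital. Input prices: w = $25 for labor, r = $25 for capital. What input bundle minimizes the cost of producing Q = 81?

Cost minimization requires the marginal rate of technical substitution to equal the input-price ratio: MP_L/MP_K = w/r.
Here MP_L/MP_K = (2/3)·(K/L)/(2/3) = (K/L). Setting this equal to 25/25 = 1 gives K = L.
Substituting into Q = 81: L^(2/3)·(L)^(2/3) = 81.
Solving, L = 27 and K = 27.

L* = 27, K* = 27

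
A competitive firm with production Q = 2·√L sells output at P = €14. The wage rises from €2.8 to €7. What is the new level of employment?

From P·MP_L = w with MP_L = L^(-1/2), the labor demand is L(w) = (14/w)^(2).
At w = 2.8: L = 25. At w = 7: L = 4.

L* = 4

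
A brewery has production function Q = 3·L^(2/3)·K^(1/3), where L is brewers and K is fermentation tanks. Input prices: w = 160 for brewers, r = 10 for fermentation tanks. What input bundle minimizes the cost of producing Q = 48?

L* = 8, K* = 64

Cost minimization requires the marginal rate of technical substitution to equal the input-price ratio: MP_L/MP_K = w/r.
Here MP_L/MP_K = (2/3)·(K/L)/(1/3) = 2·(K/L). Setting this equal to 160/10 = 16 gives K = 8L.
Substituting into Q = 48: 3·L^(2/3)·(8L)^(1/3) = 48.
Solving, L = 8 and K = 64.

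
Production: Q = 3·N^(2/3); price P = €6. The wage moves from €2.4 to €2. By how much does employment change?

ΔN = 91

From P·MP_N = w with MP_N = 2·N^(-1/3), the labor demand is N(w) = (12/w)^(3).
At w = 2.4: N = 125. At w = 2: N = 216.
ΔN = 216 − 125 = 91.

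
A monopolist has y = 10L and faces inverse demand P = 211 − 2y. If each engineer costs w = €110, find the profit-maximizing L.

L* = 5

Marginal revenue from the inverse demand is MR = 211 − 4y.
The marginal product is MP_L = 10.
A monopolist hires until marginal revenue product equals the wage: MR·MP_L = w.
(211 − 40L)·10 = 110, so L = 5.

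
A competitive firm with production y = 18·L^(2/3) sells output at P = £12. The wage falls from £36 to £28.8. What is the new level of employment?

From P·MP_L = w with MP_L = 12·L^(-1/3), the labor demand is L(w) = (144/w)^(3).
At w = 36: L = 64. At w = 28.8: L = 125.

L* = 125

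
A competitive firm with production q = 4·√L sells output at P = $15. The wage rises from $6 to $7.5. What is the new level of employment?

From P·MP_L = w with MP_L = 2·L^(-1/2), the labor demand is L(w) = (30/w)^(2).
At w = 6: L = 25. At w = 7.5: L = 16.

L* = 16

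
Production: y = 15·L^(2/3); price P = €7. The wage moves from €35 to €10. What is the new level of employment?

From P·MP_L = w with MP_L = 10·L^(-1/3), the labor demand is L(w) = (70/w)^(3).
At w = 35: L = 8. At w = 10: L = 343.

L* = 343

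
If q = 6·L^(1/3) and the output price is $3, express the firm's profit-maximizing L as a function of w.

MP_L = (1/3)·6·L^(-2/3) = 2·L^(-2/3).
Setting P·MP_L = w: 6·L^(-2/3) = w.
Solving for L: L^(-2/3) = w/6, so L = (6/w)^(3/2).

L(w) = (6/w)^(3/2)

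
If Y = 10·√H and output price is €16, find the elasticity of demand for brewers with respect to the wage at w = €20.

ε = -2

MP_H = (1/2)·10·H^(-1/2), so P·MP_H = w gives 80·H^(-1/2) = w.
Solving, H(w) = (80/w)^(2). This is a constant-elasticity form: H ∝ w^(−2), so ε = −2.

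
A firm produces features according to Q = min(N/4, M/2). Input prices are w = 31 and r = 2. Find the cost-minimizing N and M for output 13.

N* = 52, M* = 26

With a fixed-proportions technology, the cost-minimizing bundle uses no slack in either input: N/4 = M/2 = Q.
So N = 4·13 = 52 and M = 2·13 = 26.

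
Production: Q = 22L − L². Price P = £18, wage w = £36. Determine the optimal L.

L* = 10

The marginal product of L is MP_L = 22 − 2L.
A price-taking firm hires until the value of the marginal product equals the wage: P·MP_L = w, so 18·(22 − 2L) = 36.
Then 22 − 2L = 2, giving L = 10.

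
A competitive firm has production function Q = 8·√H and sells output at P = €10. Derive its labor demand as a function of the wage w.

H(w) = 1600/w²

MP_H = (1/2)·8·H^(-1/2) = 4·H^(-1/2).
Setting P·MP_H = w: 40·H^(-1/2) = w.
Solving for H: H^(-1/2) = w/40, so H = (40/w)^(2).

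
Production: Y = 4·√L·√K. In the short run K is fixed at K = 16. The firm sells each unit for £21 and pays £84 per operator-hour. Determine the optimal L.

With K = 16, MP_L = (1/2)·4·L^(-1/2)·16^(1/2) = 8·L^(-1/2).
Profit maximization for a price taker requires P·MP_L = w: 21·8·L^(-1/2) = 84.
So L^(-1/2) = 0.5, which gives L = 4.

L* = 4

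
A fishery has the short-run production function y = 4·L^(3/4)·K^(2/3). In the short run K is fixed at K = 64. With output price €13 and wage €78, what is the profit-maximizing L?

L* = 4096

With K = 64, MP_L = (3/4)·4·L^(-1/4)·64^(2/3) = 48·L^(-1/4).
Profit maximization for a price taker requires P·MP_L = w: 13·48·L^(-1/4) = 78.
So L^(-1/4) = 0.125, which gives L = 4096.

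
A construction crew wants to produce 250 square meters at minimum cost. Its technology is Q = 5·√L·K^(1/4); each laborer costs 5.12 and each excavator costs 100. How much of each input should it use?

Cost minimization requires the marginal rate of technical substitution to equal the input-price ratio: MP_L/MP_K = w/r.
Here MP_L/MP_K = (1/2)·(K/L)/(1/4) = 2·(K/L). Setting this equal to 5.12/100 = 0.0512 gives K = 0.0256L.
Substituting into Q = 250: 5·L^(1/2)·(0.0256L)^(1/4) = 250.
Solving, L = 625 and K = 16.

L* = 625, K* = 16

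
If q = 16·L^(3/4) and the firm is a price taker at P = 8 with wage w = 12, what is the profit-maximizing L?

L* = 4096

MP_L = (3/4)·16·L^(-1/4) = 12·L^(-1/4).
Profit maximization for a price taker requires P·MP_L = w: 8·12·L^(-1/4) = 12.
So L^(-1/4) = 0.125, which gives L = 4096.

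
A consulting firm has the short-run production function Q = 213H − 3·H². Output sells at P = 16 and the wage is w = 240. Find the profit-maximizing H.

H* = 33

The marginal product of H is MP_H = 213 − 6H.
A price-taking firm hires until the value of the marginal product equals the wage: P·MP_H = w, so 16·(213 − 6H) = 240.
Then 213 − 6H = 15, giving H = 33.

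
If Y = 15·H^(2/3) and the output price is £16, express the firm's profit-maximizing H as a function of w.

MP_H = (2/3)·15·H^(-1/3) = 10·H^(-1/3).
Setting P·MP_H = w: 160·H^(-1/3) = w.
Solving for H: H^(-1/3) = w/160, so H = (160/w)^(3).

H(w) = 4096000/w³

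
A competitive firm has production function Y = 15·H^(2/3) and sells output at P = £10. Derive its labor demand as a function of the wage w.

H(w) = 1000000/w³

MP_H = (2/3)·15·H^(-1/3) = 10·H^(-1/3).
Setting P·MP_H = w: 100·H^(-1/3) = w.
Solving for H: H^(-1/3) = w/100, so H = (100/w)^(3).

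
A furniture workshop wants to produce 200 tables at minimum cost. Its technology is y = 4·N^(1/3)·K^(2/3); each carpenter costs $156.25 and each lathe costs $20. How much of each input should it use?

Cost minimization requires the marginal rate of technical substitution to equal the input-price ratio: MP_N/MP_K = w/r.
Here MP_N/MP_K = (1/3)·(K/N)/(2/3) = 0.5·(K/N). Setting this equal to 156.25/20 = 7.8125 gives K = 15.625N.
Substituting into y = 200: 4·N^(1/3)·(15.625N)^(2/3) = 200.
Solving, N = 8 and K = 125.

N* = 8, K* = 125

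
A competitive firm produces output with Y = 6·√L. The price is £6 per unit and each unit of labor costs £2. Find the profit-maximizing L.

MP_L = (1/2)·6·L^(-1/2) = 3·L^(-1/2).
Profit maximization for a price taker requires P·MP_L = w: 6·3·L^(-1/2) = 2.
So L^(-1/2) = 1/9, which gives L = 81.

L* = 81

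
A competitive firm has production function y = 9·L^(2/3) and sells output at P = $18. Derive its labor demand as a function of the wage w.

L(w) = 1259712/w³

MP_L = (2/3)·9·L^(-1/3) = 6·L^(-1/3).
Setting P·MP_L = w: 108·L^(-1/3) = w.
Solving for L: L^(-1/3) = w/108, so L = (108/w)^(3).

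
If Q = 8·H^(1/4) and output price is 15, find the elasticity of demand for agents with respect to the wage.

ε = -4/3

MP_H = (1/4)·8·H^(-3/4), so P·MP_H = w gives 30·H^(-3/4) = w.
Solving, H(w) = (30/w)^(4/3). This is a constant-elasticity form: H ∝ w^(−4/3), so ε = −4/3.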